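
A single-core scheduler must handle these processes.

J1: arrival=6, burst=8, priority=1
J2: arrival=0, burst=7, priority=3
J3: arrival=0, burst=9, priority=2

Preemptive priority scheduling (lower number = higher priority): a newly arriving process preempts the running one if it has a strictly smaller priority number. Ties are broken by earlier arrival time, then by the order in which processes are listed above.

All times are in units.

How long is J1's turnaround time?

8

Gantt: | J3 0-6 | J1 6-14 | J3 14-17 | J2 17-24 |
Completion: J1=14  J2=24  J3=17
Turnaround (C−A): J1=8  J2=24  J3=17
Turnaround(J1) = completion − arrival = 14 − 6 = 8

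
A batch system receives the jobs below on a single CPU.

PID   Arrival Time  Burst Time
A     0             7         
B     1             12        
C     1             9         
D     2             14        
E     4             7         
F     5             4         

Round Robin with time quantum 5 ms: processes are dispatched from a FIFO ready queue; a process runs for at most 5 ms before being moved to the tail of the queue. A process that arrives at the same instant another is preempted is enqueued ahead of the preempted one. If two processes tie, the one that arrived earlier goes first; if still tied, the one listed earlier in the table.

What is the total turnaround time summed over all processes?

236

Gantt: | A 0-5 | B 5-10 | C 10-15 | D 15-20 | E 20-25 | F 25-29 | A 29-31 | B 31-36 | C 36-40 | D 40-45 | E 45-47 | B 47-49 | D 49-53 |
Completion: A=31  B=49  C=40  D=53  E=47  F=29
Turnaround = completion − arrival: A=31, B=48, C=39, D=51, E=43, F=24
Total turnaround = 31 + 48 + 39 + 51 + 43 + 24 = 236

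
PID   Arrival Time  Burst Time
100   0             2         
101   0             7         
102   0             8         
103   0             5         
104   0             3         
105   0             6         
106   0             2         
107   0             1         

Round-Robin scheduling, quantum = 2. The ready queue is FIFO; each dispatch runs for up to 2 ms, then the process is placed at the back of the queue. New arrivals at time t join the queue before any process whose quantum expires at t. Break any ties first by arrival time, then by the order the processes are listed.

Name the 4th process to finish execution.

Timeline: | 100 0-2 | 101 2-4 | 102 4-6 | 103 6-8 | 104 8-10 | 105 10-12 | 106 12-14 | 107 14-15 | 101 15-17 | 102 17-19 | 103 19-21 | 104 21-22 | 105 22-24 | 101 24-26 | 102 26-28 | 103 28-29 | 105 29-31 | 101 31-32 | 102 32-34 |
Completion: 100=2  101=32  102=34  103=29  104=22  105=31  106=14  107=15
Turnaround (C−A): 100=2  101=32  102=34  103=29  104=22  105=31  106=14  107=15
Finish order: 100 → 106 → 107 → 104 → 103 → 105 → 101 → 102

104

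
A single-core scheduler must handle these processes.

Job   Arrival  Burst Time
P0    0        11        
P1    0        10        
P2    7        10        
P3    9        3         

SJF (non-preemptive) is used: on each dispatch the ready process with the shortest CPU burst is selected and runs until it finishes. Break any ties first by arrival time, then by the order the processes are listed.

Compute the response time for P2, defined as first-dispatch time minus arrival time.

6

Gantt: | P1 0-10 | P3 10-13 | P2 13-23 | P0 23-34 |
Completion: P0=34  P1=10  P2=23  P3=13
Turnaround (C−A): P0=34  P1=10  P2=16  P3=4
Response(P2) = first start − arrival = 13 − 7 = 6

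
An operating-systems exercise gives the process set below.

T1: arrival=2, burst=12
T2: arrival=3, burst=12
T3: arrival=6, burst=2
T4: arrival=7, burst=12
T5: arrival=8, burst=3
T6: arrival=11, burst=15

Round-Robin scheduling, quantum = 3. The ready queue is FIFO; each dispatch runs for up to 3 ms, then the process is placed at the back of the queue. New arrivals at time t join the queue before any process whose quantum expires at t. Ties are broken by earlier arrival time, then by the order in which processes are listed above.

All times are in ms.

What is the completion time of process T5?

Timeline: | idle 0-2 | T1 2-5 | T2 5-8 | T1 8-11 | T3 11-13 | T4 13-16 | T5 16-19 | T2 19-22 | T6 22-25 | T1 25-28 | T4 28-31 | T2 31-34 | T6 34-37 | T1 37-40 | T4 40-43 | T2 43-46 | T6 46-49 | T4 49-52 | T6 52-58 |
Completion: T1=40  T2=46  T3=13  T4=52  T5=19  T6=58

19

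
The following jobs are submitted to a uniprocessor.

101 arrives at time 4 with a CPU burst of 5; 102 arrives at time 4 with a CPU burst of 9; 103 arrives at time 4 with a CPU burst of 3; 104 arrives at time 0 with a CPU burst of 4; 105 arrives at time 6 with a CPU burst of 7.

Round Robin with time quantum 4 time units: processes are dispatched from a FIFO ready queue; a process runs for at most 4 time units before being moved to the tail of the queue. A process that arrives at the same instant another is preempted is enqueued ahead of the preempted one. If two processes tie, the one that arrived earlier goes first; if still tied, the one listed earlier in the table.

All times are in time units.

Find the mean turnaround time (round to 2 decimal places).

15.20

Schedule: | 104 0-4 | 101 4-8 | 102 8-12 | 103 12-15 | 105 15-19 | 101 19-20 | 102 20-24 | 105 24-27 | 102 27-28 |
Completion: 101=20  102=28  103=15  104=4  105=27
Turnaround times: 101=16, 102=24, 103=11, 104=4, 105=21
Average turnaround = (16+24+11+4+21) / 5 = 76/5 = 15.20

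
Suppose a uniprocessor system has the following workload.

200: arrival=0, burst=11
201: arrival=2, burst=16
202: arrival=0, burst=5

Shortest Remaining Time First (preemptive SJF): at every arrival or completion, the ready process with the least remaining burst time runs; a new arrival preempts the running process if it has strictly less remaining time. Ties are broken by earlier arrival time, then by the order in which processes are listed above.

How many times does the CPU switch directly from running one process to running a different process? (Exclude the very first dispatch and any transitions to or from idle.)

Timeline: | 202 0-5 | 200 5-16 | 201 16-32 |
Completion: 200=16  201=32  202=5
Turnaround (C−A): 200=16  201=30  202=5

2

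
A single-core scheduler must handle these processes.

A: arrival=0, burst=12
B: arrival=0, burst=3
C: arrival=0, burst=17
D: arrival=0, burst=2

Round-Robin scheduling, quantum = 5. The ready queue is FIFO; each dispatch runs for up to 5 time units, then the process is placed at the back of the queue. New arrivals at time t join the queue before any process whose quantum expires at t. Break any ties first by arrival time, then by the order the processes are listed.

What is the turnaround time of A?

27

Gantt: | A 0-5 | B 5-8 | C 8-13 | D 13-15 | A 15-20 | C 20-25 | A 25-27 | C 27-34 |
Completion: A=27  B=8  C=34  D=15
Turnaround(A) = completion − arrival = 27 − 0 = 27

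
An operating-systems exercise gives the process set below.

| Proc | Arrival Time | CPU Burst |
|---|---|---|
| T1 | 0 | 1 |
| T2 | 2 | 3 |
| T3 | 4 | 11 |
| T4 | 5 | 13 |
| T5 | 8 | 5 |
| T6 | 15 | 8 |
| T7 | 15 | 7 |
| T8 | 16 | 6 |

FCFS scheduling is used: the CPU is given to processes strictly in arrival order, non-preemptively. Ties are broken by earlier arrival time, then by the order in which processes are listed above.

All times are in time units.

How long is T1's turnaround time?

Schedule: | T1 0-1 | idle 1-2 | T2 2-5 | T3 5-16 | T4 16-29 | T5 29-34 | T6 34-42 | T7 42-49 | T8 49-55 |
Completion: T1=1  T2=5  T3=16  T4=29  T5=34  T6=42  T7=49  T8=55
Turnaround (C−A): T1=1  T2=3  T3=12  T4=24  T5=26  T6=27  T7=34  T8=39
Turnaround(T1) = completion − arrival = 1 − 0 = 1

1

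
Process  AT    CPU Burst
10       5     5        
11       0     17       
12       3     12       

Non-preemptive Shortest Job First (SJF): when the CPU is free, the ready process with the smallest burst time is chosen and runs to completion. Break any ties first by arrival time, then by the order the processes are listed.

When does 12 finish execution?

Schedule: | 11 0-17 | 10 17-22 | 12 22-34 |
Completion: 10=22  11=17  12=34
Turnaround (C−A): 10=17  11=17  12=31

34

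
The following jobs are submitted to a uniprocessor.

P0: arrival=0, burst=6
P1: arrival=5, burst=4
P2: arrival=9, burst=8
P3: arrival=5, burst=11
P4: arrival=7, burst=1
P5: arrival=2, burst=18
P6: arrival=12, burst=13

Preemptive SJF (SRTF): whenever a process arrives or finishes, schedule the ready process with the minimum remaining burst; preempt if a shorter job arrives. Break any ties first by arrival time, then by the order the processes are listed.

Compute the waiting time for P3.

14

Timeline: | P0 0-6 | P1 6-7 | P4 7-8 | P1 8-11 | P2 11-19 | P3 19-30 | P6 30-43 | P5 43-61 |
Completion: P0=6  P1=11  P2=19  P3=30  P4=8  P5=61  P6=43
Waiting(P3) = turnaround − burst = 25 − 11 = 14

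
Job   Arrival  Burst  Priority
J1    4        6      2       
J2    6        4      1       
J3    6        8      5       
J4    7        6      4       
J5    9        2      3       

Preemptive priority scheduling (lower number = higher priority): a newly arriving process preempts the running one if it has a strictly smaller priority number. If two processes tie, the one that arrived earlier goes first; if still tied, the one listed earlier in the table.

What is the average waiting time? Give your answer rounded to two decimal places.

6.80

Schedule: | idle 0-4 | J1 4-6 | J2 6-10 | J1 10-14 | J5 14-16 | J4 16-22 | J3 22-30 |
Completion: J1=14  J2=10  J3=30  J4=22  J5=16
Turnaround (C−A): J1=10  J2=4  J3=24  J4=15  J5=7
Waiting times: J1=4, J2=0, J3=16, J4=9, J5=5
Average waiting = (4+0+16+9+5) / 5 = 34/5 = 6.80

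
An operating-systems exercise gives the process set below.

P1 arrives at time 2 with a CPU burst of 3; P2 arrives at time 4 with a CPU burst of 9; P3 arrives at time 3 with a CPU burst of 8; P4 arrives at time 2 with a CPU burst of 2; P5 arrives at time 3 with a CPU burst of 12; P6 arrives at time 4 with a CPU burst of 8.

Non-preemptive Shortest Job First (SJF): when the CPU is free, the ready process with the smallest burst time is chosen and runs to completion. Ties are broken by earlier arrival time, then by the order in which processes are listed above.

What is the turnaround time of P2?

28

Gantt: | idle 0-2 | P4 2-4 | P1 4-7 | P3 7-15 | P6 15-23 | P2 23-32 | P5 32-44 |
Completion: P1=7  P2=32  P3=15  P4=4  P5=44  P6=23
Turnaround (C−A): P1=5  P2=28  P3=12  P4=2  P5=41  P6=19
Turnaround(P2) = completion − arrival = 32 − 4 = 28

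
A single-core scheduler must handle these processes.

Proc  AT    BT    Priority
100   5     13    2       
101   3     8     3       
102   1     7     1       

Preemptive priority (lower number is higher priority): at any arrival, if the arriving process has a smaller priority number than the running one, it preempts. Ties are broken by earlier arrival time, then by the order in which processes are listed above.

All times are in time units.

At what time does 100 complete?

21

Schedule: | idle 0-1 | 102 1-8 | 100 8-21 | 101 21-29 |
Completion: 100=21  101=29  102=8
Turnaround (C−A): 100=16  101=26  102=7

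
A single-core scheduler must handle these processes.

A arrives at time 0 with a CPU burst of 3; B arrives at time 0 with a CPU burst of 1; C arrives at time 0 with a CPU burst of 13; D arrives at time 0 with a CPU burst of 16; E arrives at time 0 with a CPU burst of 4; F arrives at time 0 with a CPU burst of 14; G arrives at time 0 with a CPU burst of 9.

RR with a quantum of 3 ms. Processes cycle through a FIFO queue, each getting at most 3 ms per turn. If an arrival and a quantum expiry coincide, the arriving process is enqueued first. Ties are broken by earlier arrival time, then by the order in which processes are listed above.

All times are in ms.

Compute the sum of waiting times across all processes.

190

Gantt: | A 0-3 | B 3-4 | C 4-7 | D 7-10 | E 10-13 | F 13-16 | G 16-19 | C 19-22 | D 22-25 | E 25-26 | F 26-29 | G 29-32 | C 32-35 | D 35-38 | F 38-41 | G 41-44 | C 44-47 | D 47-50 | F 50-53 | C 53-54 | D 54-57 | F 57-59 | D 59-60 |
Completion: A=3  B=4  C=54  D=60  E=26  F=59  G=44
Turnaround (C−A): A=3  B=4  C=54  D=60  E=26  F=59  G=44
Waiting = turnaround − burst: A=0, B=3, C=41, D=44, E=22, F=45, G=35
Total waiting = 0 + 3 + 41 + 44 + 22 + 45 + 35 = 190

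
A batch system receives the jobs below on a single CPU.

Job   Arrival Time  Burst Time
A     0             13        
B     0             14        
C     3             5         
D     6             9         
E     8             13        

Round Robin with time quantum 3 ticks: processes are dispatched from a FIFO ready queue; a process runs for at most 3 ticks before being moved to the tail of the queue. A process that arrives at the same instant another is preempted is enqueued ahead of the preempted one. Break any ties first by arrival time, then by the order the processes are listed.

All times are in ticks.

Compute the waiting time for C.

15

Schedule: | A 0-3 | B 3-6 | C 6-9 | A 9-12 | D 12-15 | B 15-18 | E 18-21 | C 21-23 | A 23-26 | D 26-29 | B 29-32 | E 32-35 | A 35-38 | D 38-41 | B 41-44 | E 44-47 | A 47-48 | B 48-50 | E 50-54 |
Completion: A=48  B=50  C=23  D=41  E=54
Waiting(C) = turnaround − burst = 20 − 5 = 15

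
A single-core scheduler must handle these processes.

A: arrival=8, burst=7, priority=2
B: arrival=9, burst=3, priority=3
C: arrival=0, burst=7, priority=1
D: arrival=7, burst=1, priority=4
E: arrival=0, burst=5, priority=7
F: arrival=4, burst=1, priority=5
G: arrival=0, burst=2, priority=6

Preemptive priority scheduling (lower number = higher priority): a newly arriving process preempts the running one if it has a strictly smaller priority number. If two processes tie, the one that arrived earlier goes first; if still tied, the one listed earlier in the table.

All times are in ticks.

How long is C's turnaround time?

7

Schedule: | C 0-7 | D 7-8 | A 8-15 | B 15-18 | F 18-19 | G 19-21 | E 21-26 |
Completion: A=15  B=18  C=7  D=8  E=26  F=19  G=21
Turnaround (C−A): A=7  B=9  C=7  D=1  E=26  F=15  G=21
Turnaround(C) = completion − arrival = 7 − 0 = 7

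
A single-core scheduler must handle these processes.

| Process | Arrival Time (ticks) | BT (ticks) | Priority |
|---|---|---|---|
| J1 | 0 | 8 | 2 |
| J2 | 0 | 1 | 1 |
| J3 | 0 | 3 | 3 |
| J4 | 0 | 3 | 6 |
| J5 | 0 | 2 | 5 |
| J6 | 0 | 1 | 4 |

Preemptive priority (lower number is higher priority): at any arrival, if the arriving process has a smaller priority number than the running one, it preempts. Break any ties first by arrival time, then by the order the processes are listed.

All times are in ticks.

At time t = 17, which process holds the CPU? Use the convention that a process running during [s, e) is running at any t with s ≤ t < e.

J4

Schedule: | J2 0-1 | J1 1-9 | J3 9-12 | J6 12-13 | J5 13-15 | J4 15-18 |
Completion: J1=9  J2=1  J3=12  J4=18  J5=15  J6=13
Turnaround (C−A): J1=9  J2=1  J3=12  J4=18  J5=15  J6=13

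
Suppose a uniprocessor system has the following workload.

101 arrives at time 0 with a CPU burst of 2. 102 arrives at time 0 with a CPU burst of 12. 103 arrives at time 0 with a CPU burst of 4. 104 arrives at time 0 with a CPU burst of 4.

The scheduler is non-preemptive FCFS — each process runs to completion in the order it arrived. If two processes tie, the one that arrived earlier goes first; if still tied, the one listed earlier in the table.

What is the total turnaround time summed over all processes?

Timeline: | 101 0-2 | 102 2-14 | 103 14-18 | 104 18-22 |
Completion: 101=2  102=14  103=18  104=22
Turnaround = completion − arrival: 101=2, 102=14, 103=18, 104=22
Total turnaround = 2 + 14 + 18 + 22 = 56

56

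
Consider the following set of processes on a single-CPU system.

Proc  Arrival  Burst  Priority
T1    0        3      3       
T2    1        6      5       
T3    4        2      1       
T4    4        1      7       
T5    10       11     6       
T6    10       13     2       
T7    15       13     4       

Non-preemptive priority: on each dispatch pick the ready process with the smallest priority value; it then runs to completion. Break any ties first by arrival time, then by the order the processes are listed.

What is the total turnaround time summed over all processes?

Timeline: | T1 0-3 | T2 3-9 | T3 9-11 | T6 11-24 | T7 24-37 | T5 37-48 | T4 48-49 |
Completion: T1=3  T2=9  T3=11  T4=49  T5=48  T6=24  T7=37
Turnaround (C−A): T1=3  T2=8  T3=7  T4=45  T5=38  T6=14  T7=22
Turnaround = completion − arrival: T1=3, T2=8, T3=7, T4=45, T5=38, T6=14, T7=22
Total turnaround = 3 + 8 + 7 + 45 + 38 + 14 + 22 = 137

137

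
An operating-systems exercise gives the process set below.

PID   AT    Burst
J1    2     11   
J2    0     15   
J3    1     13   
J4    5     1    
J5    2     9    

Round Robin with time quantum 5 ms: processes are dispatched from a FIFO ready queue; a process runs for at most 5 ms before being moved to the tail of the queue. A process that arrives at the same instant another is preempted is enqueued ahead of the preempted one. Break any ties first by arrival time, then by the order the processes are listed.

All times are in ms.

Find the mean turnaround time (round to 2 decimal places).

Schedule: | J2 0-5 | J3 5-10 | J1 10-15 | J5 15-20 | J4 20-21 | J2 21-26 | J3 26-31 | J1 31-36 | J5 36-40 | J2 40-45 | J3 45-48 | J1 48-49 |
Completion: J1=49  J2=45  J3=48  J4=21  J5=40
Turnaround times: J1=47, J2=45, J3=47, J4=16, J5=38
Average turnaround = (47+45+47+16+38) / 5 = 193/5 = 38.60

38.60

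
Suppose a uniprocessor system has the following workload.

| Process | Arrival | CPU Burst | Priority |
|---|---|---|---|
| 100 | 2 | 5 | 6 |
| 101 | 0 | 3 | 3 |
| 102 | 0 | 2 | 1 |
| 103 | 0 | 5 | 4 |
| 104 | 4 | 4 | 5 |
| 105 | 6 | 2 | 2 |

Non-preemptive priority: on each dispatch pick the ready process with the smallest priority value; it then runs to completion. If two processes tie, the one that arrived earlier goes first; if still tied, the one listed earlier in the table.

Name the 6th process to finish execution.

Schedule: | 102 0-2 | 101 2-5 | 103 5-10 | 105 10-12 | 104 12-16 | 100 16-21 |
Completion: 100=21  101=5  102=2  103=10  104=16  105=12
Turnaround (C−A): 100=19  101=5  102=2  103=10  104=12  105=6
Finish order: 102 → 101 → 103 → 105 → 104 → 100

100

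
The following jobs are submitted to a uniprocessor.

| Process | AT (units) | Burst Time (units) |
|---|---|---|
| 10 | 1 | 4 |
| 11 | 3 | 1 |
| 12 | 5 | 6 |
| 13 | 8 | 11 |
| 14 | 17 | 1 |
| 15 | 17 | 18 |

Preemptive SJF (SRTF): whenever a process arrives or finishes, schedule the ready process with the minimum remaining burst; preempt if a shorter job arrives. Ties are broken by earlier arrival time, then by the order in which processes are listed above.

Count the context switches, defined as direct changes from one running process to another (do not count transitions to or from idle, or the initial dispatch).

7

Gantt: | idle 0-1 | 10 1-3 | 11 3-4 | 10 4-6 | 12 6-12 | 13 12-17 | 14 17-18 | 13 18-24 | 15 24-42 |
Completion: 10=6  11=4  12=12  13=24  14=18  15=42
Turnaround (C−A): 10=5  11=1  12=7  13=16  14=1  15=25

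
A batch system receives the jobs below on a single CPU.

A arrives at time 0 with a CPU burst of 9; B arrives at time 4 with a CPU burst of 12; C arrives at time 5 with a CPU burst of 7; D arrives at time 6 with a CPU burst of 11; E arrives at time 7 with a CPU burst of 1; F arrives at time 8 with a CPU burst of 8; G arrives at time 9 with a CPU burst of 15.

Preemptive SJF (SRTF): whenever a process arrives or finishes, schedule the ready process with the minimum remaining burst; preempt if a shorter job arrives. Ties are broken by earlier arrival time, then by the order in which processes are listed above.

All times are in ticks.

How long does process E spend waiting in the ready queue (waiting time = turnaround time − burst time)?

0

Schedule: | A 0-7 | E 7-8 | A 8-10 | C 10-17 | F 17-25 | D 25-36 | B 36-48 | G 48-63 |
Completion: A=10  B=48  C=17  D=36  E=8  F=25  G=63
Waiting(E) = turnaround − burst = 1 − 1 = 0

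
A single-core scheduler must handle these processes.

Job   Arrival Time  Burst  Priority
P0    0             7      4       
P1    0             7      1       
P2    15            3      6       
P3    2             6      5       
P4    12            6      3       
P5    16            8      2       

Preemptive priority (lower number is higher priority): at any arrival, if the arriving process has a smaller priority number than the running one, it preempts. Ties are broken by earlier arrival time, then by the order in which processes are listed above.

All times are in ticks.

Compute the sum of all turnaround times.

111

Gantt: | P1 0-7 | P0 7-12 | P4 12-16 | P5 16-24 | P4 24-26 | P0 26-28 | P3 28-34 | P2 34-37 |
Completion: P0=28  P1=7  P2=37  P3=34  P4=26  P5=24
Turnaround = completion − arrival: P0=28, P1=7, P2=22, P3=32, P4=14, P5=8
Total turnaround = 28 + 7 + 22 + 32 + 14 + 8 = 111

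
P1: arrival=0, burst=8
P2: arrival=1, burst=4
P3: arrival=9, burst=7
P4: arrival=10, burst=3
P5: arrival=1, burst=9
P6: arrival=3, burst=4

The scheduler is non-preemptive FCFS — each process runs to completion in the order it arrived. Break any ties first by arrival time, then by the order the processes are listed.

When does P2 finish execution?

12

Schedule: | P1 0-8 | P2 8-12 | P5 12-21 | P6 21-25 | P3 25-32 | P4 32-35 |
Completion: P1=8  P2=12  P3=32  P4=35  P5=21  P6=25
Turnaround (C−A): P1=8  P2=11  P3=23  P4=25  P5=20  P6=22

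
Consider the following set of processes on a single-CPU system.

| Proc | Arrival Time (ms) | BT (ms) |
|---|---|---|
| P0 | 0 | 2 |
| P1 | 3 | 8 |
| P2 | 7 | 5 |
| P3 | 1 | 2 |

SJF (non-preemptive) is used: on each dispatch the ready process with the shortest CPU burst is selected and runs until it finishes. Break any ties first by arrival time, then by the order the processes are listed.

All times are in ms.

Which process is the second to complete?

Gantt: | P0 0-2 | P3 2-4 | P1 4-12 | P2 12-17 |
Completion: P0=2  P1=12  P2=17  P3=4
Finish order: P0 → P3 → P1 → P2

P3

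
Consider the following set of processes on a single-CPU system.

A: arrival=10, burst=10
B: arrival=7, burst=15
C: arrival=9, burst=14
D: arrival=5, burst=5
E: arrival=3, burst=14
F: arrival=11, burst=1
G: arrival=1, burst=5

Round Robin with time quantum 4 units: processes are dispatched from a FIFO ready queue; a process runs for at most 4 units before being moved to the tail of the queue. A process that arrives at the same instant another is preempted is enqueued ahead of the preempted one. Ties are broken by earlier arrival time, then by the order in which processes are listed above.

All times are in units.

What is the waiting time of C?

42

Schedule: | idle 0-1 | G 1-5 | E 5-9 | D 9-13 | G 13-14 | B 14-18 | C 18-22 | E 22-26 | A 26-30 | F 30-31 | D 31-32 | B 32-36 | C 36-40 | E 40-44 | A 44-48 | B 48-52 | C 52-56 | E 56-58 | A 58-60 | B 60-63 | C 63-65 |
Completion: A=60  B=63  C=65  D=32  E=58  F=31  G=14
Waiting(C) = turnaround − burst = 56 − 14 = 42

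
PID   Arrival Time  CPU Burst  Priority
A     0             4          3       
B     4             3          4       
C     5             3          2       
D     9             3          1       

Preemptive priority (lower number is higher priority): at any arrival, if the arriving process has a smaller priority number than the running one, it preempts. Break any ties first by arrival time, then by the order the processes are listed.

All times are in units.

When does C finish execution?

Schedule: | A 0-4 | B 4-5 | C 5-8 | B 8-9 | D 9-12 | B 12-13 |
Completion: A=4  B=13  C=8  D=12
Turnaround (C−A): A=4  B=9  C=3  D=3

8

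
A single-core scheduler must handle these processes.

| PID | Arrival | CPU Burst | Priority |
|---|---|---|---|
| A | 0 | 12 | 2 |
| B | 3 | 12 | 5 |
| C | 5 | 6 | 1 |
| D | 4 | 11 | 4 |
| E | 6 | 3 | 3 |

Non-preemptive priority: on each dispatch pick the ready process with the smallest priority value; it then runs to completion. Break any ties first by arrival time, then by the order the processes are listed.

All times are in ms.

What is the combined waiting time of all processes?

65

Schedule: | A 0-12 | C 12-18 | E 18-21 | D 21-32 | B 32-44 |
Completion: A=12  B=44  C=18  D=32  E=21
Turnaround (C−A): A=12  B=41  C=13  D=28  E=15
Waiting = turnaround − burst: A=0, B=29, C=7, D=17, E=12
Total waiting = 0 + 29 + 7 + 17 + 12 = 65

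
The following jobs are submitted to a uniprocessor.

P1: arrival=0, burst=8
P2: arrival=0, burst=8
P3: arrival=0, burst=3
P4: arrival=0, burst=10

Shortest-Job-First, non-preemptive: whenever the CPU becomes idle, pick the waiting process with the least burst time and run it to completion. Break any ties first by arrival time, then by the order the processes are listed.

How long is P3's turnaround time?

Timeline: | P3 0-3 | P1 3-11 | P2 11-19 | P4 19-29 |
Completion: P1=11  P2=19  P3=3  P4=29
Turnaround (C−A): P1=11  P2=19  P3=3  P4=29
Turnaround(P3) = completion − arrival = 3 − 0 = 3

3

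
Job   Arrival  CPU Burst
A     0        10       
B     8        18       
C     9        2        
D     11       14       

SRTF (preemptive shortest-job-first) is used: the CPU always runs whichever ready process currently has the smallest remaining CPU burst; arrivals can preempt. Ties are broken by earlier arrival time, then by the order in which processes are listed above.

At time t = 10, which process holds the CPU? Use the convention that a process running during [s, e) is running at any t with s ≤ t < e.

C

Gantt: | A 0-10 | C 10-12 | D 12-26 | B 26-44 |
Completion: A=10  B=44  C=12  D=26
Turnaround (C−A): A=10  B=36  C=3  D=15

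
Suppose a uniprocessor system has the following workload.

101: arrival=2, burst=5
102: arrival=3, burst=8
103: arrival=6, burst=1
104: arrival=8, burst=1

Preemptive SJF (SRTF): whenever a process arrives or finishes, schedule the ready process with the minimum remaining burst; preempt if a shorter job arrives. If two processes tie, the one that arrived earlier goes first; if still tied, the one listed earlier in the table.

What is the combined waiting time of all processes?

Timeline: | idle 0-2 | 101 2-7 | 103 7-8 | 104 8-9 | 102 9-17 |
Completion: 101=7  102=17  103=8  104=9
Waiting = turnaround − burst: 101=0, 102=6, 103=1, 104=0
Total waiting = 0 + 6 + 1 + 0 = 7

7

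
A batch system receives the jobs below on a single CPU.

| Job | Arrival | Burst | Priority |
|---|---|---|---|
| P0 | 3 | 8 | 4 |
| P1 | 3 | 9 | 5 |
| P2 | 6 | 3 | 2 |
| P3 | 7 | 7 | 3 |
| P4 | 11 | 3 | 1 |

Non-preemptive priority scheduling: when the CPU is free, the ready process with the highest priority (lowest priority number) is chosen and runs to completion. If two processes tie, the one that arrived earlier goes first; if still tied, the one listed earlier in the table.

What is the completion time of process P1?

33

Schedule: | idle 0-3 | P0 3-11 | P4 11-14 | P2 14-17 | P3 17-24 | P1 24-33 |
Completion: P0=11  P1=33  P2=17  P3=24  P4=14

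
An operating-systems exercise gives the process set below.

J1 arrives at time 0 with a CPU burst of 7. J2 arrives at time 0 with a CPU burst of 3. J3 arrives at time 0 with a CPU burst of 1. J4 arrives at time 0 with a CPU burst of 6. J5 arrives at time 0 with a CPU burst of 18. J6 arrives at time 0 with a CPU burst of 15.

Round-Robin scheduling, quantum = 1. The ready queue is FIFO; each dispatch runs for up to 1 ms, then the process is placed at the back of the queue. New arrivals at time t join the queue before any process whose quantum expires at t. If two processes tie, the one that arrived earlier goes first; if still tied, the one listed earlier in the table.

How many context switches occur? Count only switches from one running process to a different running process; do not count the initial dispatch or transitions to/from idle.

47

Gantt: | J1 0-1 | J2 1-2 | J3 2-3 | J4 3-4 | J5 4-5 | J6 5-6 | J1 6-7 | J2 7-8 | J4 8-9 | J5 9-10 | J6 10-11 | J1 11-12 | J2 12-13 | J4 13-14 | J5 14-15 | J6 15-16 | J1 16-17 | J4 17-18 | J5 18-19 | J6 19-20 | J1 20-21 | J4 21-22 | J5 22-23 | J6 23-24 | J1 24-25 | J4 25-26 | J5 26-27 | J6 27-28 | J1 28-29 | J5 29-30 | J6 30-31 | J5 31-32 | J6 32-33 | J5 33-34 | J6 34-35 | J5 35-36 | J6 36-37 | J5 37-38 | J6 38-39 | J5 39-40 | J6 40-41 | J5 41-42 | J6 42-43 | J5 43-44 | J6 44-45 | J5 45-46 | J6 46-47 | J5 47-50 |
Completion: J1=29  J2=13  J3=3  J4=26  J5=50  J6=47
Turnaround (C−A): J1=29  J2=13  J3=3  J4=26  J5=50  J6=47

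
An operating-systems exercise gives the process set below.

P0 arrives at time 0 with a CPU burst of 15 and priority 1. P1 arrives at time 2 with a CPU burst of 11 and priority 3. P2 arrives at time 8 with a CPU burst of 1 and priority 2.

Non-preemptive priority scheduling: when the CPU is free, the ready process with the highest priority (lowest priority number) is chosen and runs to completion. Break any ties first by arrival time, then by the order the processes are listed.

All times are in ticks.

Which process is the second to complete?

Timeline: | P0 0-15 | P2 15-16 | P1 16-27 |
Completion: P0=15  P1=27  P2=16
Finish order: P0 → P2 → P1

P2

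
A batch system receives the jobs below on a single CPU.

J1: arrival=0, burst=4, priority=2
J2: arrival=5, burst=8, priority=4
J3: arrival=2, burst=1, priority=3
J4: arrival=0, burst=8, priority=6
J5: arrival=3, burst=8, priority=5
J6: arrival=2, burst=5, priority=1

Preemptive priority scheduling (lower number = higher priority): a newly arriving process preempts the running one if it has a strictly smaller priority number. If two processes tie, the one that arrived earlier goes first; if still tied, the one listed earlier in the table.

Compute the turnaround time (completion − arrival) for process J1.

Gantt: | J1 0-2 | J6 2-7 | J1 7-9 | J3 9-10 | J2 10-18 | J5 18-26 | J4 26-34 |
Completion: J1=9  J2=18  J3=10  J4=34  J5=26  J6=7
Turnaround(J1) = completion − arrival = 9 − 0 = 9

9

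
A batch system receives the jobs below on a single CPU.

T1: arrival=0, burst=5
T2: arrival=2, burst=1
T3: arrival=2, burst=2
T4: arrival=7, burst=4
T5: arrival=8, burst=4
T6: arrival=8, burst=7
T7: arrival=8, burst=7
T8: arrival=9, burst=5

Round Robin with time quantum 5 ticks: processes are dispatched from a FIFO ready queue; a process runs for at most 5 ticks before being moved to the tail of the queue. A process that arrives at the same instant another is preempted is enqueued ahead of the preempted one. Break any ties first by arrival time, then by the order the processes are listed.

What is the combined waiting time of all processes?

Timeline: | T1 0-5 | T2 5-6 | T3 6-8 | T4 8-12 | T5 12-16 | T6 16-21 | T7 21-26 | T8 26-31 | T6 31-33 | T7 33-35 |
Completion: T1=5  T2=6  T3=8  T4=12  T5=16  T6=33  T7=35  T8=31
Turnaround (C−A): T1=5  T2=4  T3=6  T4=5  T5=8  T6=25  T7=27  T8=22
Waiting = turnaround − burst: T1=0, T2=3, T3=4, T4=1, T5=4, T6=18, T7=20, T8=17
Total waiting = 0 + 3 + 4 + 1 + 4 + 18 + 20 + 17 = 67

67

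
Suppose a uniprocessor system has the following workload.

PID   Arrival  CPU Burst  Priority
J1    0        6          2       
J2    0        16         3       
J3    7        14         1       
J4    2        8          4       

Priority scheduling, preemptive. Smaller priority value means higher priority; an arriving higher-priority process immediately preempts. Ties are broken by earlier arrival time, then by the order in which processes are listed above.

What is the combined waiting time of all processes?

Schedule: | J1 0-6 | J2 6-7 | J3 7-21 | J2 21-36 | J4 36-44 |
Completion: J1=6  J2=36  J3=21  J4=44
Turnaround (C−A): J1=6  J2=36  J3=14  J4=42
Waiting = turnaround − burst: J1=0, J2=20, J3=0, J4=34
Total waiting = 0 + 20 + 0 + 34 = 54

54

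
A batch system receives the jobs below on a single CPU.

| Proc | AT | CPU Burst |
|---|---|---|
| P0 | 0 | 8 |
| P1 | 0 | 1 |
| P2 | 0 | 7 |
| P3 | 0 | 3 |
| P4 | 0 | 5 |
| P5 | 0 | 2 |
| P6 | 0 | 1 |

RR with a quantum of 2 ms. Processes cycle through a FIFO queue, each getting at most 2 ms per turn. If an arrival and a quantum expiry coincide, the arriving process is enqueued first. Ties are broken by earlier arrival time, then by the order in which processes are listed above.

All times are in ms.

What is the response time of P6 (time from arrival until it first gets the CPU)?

11

Gantt: | P0 0-2 | P1 2-3 | P2 3-5 | P3 5-7 | P4 7-9 | P5 9-11 | P6 11-12 | P0 12-14 | P2 14-16 | P3 16-17 | P4 17-19 | P0 19-21 | P2 21-23 | P4 23-24 | P0 24-26 | P2 26-27 |
Completion: P0=26  P1=3  P2=27  P3=17  P4=24  P5=11  P6=12
Turnaround (C−A): P0=26  P1=3  P2=27  P3=17  P4=24  P5=11  P6=12
Response(P6) = first start − arrival = 11 − 0 = 11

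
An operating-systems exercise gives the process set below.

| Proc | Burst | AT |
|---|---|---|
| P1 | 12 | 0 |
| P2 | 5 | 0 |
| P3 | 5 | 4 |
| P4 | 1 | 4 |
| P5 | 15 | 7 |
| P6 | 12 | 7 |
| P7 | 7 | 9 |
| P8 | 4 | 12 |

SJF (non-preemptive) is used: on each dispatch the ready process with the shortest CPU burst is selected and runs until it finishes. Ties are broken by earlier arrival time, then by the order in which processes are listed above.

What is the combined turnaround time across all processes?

160

Gantt: | P2 0-5 | P4 5-6 | P3 6-11 | P7 11-18 | P8 18-22 | P1 22-34 | P6 34-46 | P5 46-61 |
Completion: P1=34  P2=5  P3=11  P4=6  P5=61  P6=46  P7=18  P8=22
Turnaround (C−A): P1=34  P2=5  P3=7  P4=2  P5=54  P6=39  P7=9  P8=10
Turnaround = completion − arrival: P1=34, P2=5, P3=7, P4=2, P5=54, P6=39, P7=9, P8=10
Total turnaround = 34 + 5 + 7 + 2 + 54 + 39 + 9 + 10 = 160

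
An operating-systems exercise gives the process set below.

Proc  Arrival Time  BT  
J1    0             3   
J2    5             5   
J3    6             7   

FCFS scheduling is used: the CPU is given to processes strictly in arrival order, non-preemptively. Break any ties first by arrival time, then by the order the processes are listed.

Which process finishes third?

J3

Timeline: | J1 0-3 | idle 3-5 | J2 5-10 | J3 10-17 |
Completion: J1=3  J2=10  J3=17
Turnaround (C−A): J1=3  J2=5  J3=11
Finish order: J1 → J2 → J3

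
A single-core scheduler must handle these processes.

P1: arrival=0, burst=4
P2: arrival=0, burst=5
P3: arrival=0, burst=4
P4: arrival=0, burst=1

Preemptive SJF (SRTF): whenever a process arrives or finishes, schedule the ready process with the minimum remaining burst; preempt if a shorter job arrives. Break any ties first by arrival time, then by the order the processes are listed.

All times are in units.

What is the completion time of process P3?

9

Timeline: | P4 0-1 | P1 1-5 | P3 5-9 | P2 9-14 |
Completion: P1=5  P2=14  P3=9  P4=1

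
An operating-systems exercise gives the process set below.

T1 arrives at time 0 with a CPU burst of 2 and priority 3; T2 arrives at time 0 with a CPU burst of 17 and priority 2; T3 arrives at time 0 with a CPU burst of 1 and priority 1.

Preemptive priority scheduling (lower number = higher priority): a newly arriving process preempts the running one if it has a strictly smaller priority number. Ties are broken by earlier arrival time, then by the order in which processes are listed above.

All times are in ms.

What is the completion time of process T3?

Gantt: | T3 0-1 | T2 1-18 | T1 18-20 |
Completion: T1=20  T2=18  T3=1

1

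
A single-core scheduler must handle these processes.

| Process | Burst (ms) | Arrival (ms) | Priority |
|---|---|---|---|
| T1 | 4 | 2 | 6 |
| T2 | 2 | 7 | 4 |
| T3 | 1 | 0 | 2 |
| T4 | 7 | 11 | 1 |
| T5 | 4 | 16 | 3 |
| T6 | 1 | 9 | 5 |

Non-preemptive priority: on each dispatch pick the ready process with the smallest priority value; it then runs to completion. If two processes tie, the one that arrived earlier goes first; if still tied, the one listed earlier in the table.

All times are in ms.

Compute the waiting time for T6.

Schedule: | T3 0-1 | idle 1-2 | T1 2-6 | idle 6-7 | T2 7-9 | T6 9-10 | idle 10-11 | T4 11-18 | T5 18-22 |
Completion: T1=6  T2=9  T3=1  T4=18  T5=22  T6=10
Waiting(T6) = turnaround − burst = 1 − 1 = 0

0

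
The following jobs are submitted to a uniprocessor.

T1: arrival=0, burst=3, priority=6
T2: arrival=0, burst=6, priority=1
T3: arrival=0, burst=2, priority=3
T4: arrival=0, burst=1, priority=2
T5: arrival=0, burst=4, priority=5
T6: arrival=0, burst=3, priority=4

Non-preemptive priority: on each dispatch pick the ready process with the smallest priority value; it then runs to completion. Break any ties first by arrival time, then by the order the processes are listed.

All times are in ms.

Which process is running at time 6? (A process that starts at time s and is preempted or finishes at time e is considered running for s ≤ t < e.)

Schedule: | T2 0-6 | T4 6-7 | T3 7-9 | T6 9-12 | T5 12-16 | T1 16-19 |
Completion: T1=19  T2=6  T3=9  T4=7  T5=16  T6=12
Turnaround (C−A): T1=19  T2=6  T3=9  T4=7  T5=16  T6=12

T4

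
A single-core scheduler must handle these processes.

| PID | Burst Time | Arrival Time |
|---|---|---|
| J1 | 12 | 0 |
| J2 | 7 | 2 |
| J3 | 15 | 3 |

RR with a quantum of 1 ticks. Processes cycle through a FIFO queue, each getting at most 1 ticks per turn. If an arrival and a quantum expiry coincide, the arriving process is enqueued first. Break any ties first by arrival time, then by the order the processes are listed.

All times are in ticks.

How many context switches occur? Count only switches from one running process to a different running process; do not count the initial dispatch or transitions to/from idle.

Timeline: | J1 0-2 | J2 2-3 | J1 3-4 | J3 4-5 | J2 5-6 | J1 6-7 | J3 7-8 | J2 8-9 | J1 9-10 | J3 10-11 | J2 11-12 | J1 12-13 | J3 13-14 | J2 14-15 | J1 15-16 | J3 16-17 | J2 17-18 | J1 18-19 | J3 19-20 | J2 20-21 | J1 21-22 | J3 22-23 | J1 23-24 | J3 24-25 | J1 25-26 | J3 26-27 | J1 27-28 | J3 28-34 |
Completion: J1=28  J2=21  J3=34
Turnaround (C−A): J1=28  J2=19  J3=31

27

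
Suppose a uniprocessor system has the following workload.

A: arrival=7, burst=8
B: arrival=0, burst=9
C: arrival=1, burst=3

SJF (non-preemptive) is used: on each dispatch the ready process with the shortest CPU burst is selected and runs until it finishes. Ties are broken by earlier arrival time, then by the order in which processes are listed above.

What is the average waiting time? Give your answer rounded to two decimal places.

Timeline: | B 0-9 | C 9-12 | A 12-20 |
Completion: A=20  B=9  C=12
Waiting times: A=5, B=0, C=8
Average waiting = (5+0+8) / 3 = 13/3 = 4.33

4.33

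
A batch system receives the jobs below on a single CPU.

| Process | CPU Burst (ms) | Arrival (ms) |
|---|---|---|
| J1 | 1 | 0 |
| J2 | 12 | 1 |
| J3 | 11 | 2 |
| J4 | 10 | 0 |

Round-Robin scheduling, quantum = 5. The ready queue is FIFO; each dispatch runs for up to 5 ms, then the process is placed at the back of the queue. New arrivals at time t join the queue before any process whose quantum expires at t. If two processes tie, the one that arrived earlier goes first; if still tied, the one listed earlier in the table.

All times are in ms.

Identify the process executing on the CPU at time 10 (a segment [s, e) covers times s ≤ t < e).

J2

Schedule: | J1 0-1 | J4 1-6 | J2 6-11 | J3 11-16 | J4 16-21 | J2 21-26 | J3 26-31 | J2 31-33 | J3 33-34 |
Completion: J1=1  J2=33  J3=34  J4=21
Turnaround (C−A): J1=1  J2=32  J3=32  J4=21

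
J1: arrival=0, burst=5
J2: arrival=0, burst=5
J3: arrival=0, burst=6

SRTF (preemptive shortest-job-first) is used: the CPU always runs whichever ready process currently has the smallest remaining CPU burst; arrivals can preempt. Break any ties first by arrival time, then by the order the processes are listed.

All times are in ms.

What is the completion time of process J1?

Timeline: | J1 0-5 | J2 5-10 | J3 10-16 |
Completion: J1=5  J2=10  J3=16
Turnaround (C−A): J1=5  J2=10  J3=16

5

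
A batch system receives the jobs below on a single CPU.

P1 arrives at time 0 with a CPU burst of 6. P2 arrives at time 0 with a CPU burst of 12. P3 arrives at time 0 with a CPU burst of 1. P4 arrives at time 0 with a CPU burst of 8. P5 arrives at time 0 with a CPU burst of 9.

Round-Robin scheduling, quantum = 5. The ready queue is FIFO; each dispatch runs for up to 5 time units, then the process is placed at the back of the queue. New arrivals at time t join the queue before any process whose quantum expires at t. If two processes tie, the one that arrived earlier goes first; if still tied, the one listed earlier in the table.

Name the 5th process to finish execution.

Gantt: | P1 0-5 | P2 5-10 | P3 10-11 | P4 11-16 | P5 16-21 | P1 21-22 | P2 22-27 | P4 27-30 | P5 30-34 | P2 34-36 |
Completion: P1=22  P2=36  P3=11  P4=30  P5=34
Finish order: P3 → P1 → P4 → P5 → P2

P2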